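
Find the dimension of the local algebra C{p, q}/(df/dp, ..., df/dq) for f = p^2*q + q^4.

The Hessian of f at 0 is [[0, 0], [0, 0]] with rank 0, so corank 2. A Groebner basis of the Jacobian ideal J(f) in C{p,q} is {p^3, p^2/4 + q^3, p*q}; counting standard monomials gives mu = 5. Corank 2; j^3 = p^2*q has shape L^2 M (L != M), so D-series; mu = 5 gives D_5.

5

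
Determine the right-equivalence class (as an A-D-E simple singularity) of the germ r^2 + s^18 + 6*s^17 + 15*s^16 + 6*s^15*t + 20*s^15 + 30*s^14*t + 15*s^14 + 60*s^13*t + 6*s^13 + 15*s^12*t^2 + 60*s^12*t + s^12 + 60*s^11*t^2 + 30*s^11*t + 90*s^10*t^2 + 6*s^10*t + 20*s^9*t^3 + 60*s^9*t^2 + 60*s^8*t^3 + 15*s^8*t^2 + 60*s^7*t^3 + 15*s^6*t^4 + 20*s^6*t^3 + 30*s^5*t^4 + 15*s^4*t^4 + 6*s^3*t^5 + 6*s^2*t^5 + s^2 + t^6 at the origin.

A_{5}

The Hessian of f at 0 has rank 2. Corank 1: A-series; mu = 5 gives A_5.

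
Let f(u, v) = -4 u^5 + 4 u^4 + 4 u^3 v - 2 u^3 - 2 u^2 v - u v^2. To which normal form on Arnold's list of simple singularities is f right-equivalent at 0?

D_{4}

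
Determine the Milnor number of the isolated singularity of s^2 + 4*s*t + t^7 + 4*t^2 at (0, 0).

6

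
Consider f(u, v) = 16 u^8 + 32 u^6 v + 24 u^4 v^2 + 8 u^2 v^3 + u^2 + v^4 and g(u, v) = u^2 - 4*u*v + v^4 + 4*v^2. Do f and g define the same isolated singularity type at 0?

Yes.

The Hessian of f at 0 has rank 1. Corank 1: A-series; mu = 3 gives A_3. The Hessian of g at 0 has rank 1. Corank 1: A-series; mu = 3 gives A_3. Both have type A_3, hence right-equivalent.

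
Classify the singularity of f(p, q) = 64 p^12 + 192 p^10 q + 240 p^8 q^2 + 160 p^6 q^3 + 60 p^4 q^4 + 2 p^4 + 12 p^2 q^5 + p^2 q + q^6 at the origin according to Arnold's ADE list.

The Hessian of f at 0 has rank 0. Corank 2; j^3 = p^2*q has shape L^2 M (L != M), so D-series; mu = 7 gives D_7.

D_7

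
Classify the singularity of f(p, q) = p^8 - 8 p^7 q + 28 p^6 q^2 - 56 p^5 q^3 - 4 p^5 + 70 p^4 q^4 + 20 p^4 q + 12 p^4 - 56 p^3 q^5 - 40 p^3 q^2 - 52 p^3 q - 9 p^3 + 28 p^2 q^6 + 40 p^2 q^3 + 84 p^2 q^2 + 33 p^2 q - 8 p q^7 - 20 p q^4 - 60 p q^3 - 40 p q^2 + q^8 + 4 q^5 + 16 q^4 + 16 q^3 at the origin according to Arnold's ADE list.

D_9

The Hessian of f at 0 is [[0, 0], [0, 0]] with rank 0, so corank 2. A Groebner basis of the Jacobian ideal J(f) in C{p,q} is {p^2*q^2 + 1163*p^2*q/2 - 2673*p^2/4 - 2815*p*q^2/2 + 6069*p*q/4 + 1725*q^3/2 - 835*q^2, 1051*p^2*q/2 - 1215*p^2/2 + p*q^3 - 1267*p*q^2 + 2757*p*q/2 + 773*q^3 - 758*q^2, 939*p^2*q/2 - 2187*p^2/4 - 1128*p*q^2 + 4959*p*q/4 + q^4 + 1371*q^3/2 - 681*q^2, p^3 - 3*p^2*q - 3*p^2/2 + 3*p*q^2 + 7*p*q/2 - q^3 - 2*q^2}; counting standard monomials gives mu = 9. Corank 2; j^3 = -(p - q)*(3*p - 4*q)^2 has shape L^2 M (L != M), so D-series; mu = 9 gives D_9.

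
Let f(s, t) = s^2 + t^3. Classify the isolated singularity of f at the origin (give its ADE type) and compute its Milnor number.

Type A2, Milnor number mu = 2.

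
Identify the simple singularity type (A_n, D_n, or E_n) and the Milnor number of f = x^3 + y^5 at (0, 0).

Type E8, Milnor number mu = 8.

The Hessian of f at 0 is [[0, 0], [0, 0]] with rank 0, so corank 2. A Groebner basis of the Jacobian ideal J(f) in C{x,y} is {y^4, x^2}; counting standard monomials gives mu = 8. Corank 2; j^3 = x^3 is a perfect cube, so E-series; the 5-jet and mu = 8 give E_8.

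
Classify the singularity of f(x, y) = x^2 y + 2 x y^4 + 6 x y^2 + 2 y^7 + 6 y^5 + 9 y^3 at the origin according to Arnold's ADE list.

D8

The Hessian of f at 0 is [[0, 0], [0, 0]] with rank 0, so corank 2. A Groebner basis of the Jacobian ideal J(f) in C{x,y} is {-x^2/6 + x*y^3 - 4*x*y - 21*y^2/2, x*y + y^4 + 3*y^2, x^3 - 27*x*y^2 - 54*y^3, x^2*y + 6*x*y^2 + 9*y^3}; counting standard monomials gives mu = 8. Corank 2; j^3 = y*(x + 3*y)^2 has shape L^2 M (L != M), so D-series; mu = 8 gives D_8.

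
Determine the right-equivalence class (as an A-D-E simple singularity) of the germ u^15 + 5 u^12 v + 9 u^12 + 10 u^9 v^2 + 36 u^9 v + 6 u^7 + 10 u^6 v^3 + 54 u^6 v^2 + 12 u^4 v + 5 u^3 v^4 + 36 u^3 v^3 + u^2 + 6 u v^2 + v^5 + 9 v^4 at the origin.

A4

The Hessian of f at 0 has rank 1. Corank 1: A-series; mu = 4 gives A_4.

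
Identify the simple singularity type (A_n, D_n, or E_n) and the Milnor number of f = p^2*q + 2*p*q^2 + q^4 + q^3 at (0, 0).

The Hessian of f at 0 has rank 0. Corank 2; j^3 = q*(p + q)^2 has shape L^2 M (L != M), so D-series; mu = 5 gives D_5.

Type D_{5}, Milnor number mu = 5.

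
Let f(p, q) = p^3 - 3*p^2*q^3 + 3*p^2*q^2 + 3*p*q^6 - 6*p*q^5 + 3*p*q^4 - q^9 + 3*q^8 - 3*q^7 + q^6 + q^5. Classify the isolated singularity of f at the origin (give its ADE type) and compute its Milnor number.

Type E8, Milnor number mu = 8.

The Hessian of f at 0 has rank 0. Corank 2; j^3 = p^3 is a perfect cube, so E-series; the 5-jet and mu = 8 give E_8.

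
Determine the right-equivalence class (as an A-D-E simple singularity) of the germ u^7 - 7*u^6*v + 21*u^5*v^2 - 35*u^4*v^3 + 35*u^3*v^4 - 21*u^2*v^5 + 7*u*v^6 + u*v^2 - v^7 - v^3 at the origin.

D_{8}

The Hessian of f at 0 has rank 0. Corank 2; j^3 = v^2*(u - v) has shape L^2 M (L != M), so D-series; mu = 8 gives D_8.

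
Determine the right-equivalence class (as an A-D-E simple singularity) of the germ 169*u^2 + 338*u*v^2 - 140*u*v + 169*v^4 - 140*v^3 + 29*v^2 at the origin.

The Hessian of f at 0 is [[338, -140], [-140, 58]] with rank 2, so corank 0. A Groebner basis of the Jacobian ideal J(f) in C{u,v} is {u, v}; counting standard monomials gives mu = 1. Corank 0: nondegenerate Morse point, so A_1.

A_{1}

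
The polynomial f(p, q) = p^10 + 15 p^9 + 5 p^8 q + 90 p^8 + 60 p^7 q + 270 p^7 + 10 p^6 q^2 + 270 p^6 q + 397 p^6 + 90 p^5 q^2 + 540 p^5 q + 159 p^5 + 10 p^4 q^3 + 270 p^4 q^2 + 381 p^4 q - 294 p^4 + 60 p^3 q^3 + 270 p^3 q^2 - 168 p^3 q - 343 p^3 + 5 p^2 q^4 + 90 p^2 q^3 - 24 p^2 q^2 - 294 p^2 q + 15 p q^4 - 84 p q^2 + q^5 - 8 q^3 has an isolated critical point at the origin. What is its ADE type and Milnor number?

Type E8, Milnor number mu = 8.

The Hessian of f at 0 is [[0, 0], [0, 0]] with rank 0, so corank 2. A Groebner basis of the Jacobian ideal J(f) in C{p,q} is {-84035*p^2/128 + p*q^3 - 245*p*q^2/8 - 12005*p*q/32 - 35*q^3/4 - 1715*q^2/32, 352947*p^2/160 + 1029*p*q^2/10 + 50421*p*q/40 + q^4 + 147*q^3/5 + 7203*q^2/40, p^3 - 21*p^2/20 - 72*p*q^2/245 - 3*p*q/5 - 104*q^3/1715 - 3*q^2/35, p^2*q + 49*p^2/40 + 22*p*q^2/35 + 7*p*q/10 + 24*q^3/245 + q^2/10}; counting standard monomials gives mu = 8. Corank 2; j^3 = -(7*p + 2*q)^3 is a perfect cube, so E-series; the 5-jet and mu = 8 give E_8.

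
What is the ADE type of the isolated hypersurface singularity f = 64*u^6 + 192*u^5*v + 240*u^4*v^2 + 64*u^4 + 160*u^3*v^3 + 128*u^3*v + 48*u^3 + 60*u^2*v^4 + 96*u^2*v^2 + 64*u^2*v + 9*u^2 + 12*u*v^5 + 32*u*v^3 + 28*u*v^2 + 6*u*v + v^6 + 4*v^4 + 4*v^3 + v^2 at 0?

A5

The Hessian of f at 0 has rank 1. Corank 1: A-series; mu = 5 gives A_5.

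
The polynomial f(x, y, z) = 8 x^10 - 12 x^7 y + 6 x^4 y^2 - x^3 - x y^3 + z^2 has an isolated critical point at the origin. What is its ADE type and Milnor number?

Type E_7, Milnor number mu = 7.

The Hessian of f at 0 has rank 1. Corank 2; j^3 = -x^3 is a perfect cube, so E-series; the 4-jet and mu = 7 give E_7.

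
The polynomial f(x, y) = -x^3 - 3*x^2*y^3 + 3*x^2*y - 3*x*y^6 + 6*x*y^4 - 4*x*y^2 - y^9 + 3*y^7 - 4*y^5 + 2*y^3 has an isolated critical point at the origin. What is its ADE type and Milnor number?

Type D_{4}, Milnor number mu = 4.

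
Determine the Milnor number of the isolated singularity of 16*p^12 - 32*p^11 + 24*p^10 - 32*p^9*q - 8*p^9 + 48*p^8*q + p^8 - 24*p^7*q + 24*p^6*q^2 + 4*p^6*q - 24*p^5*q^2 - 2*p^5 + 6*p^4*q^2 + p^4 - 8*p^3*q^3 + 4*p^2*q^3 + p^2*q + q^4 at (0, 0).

5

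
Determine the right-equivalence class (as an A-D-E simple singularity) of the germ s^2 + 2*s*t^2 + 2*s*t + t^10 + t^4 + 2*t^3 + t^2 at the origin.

A_9

The Hessian of f at 0 has rank 1. Corank 1: A-series; mu = 9 gives A_9.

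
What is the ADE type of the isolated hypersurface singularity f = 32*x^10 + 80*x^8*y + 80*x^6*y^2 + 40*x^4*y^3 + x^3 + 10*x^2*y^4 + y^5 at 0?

E_8

The Hessian of f at 0 has rank 0. Corank 2; j^3 = x^3 is a perfect cube, so E-series; the 5-jet and mu = 8 give E_8.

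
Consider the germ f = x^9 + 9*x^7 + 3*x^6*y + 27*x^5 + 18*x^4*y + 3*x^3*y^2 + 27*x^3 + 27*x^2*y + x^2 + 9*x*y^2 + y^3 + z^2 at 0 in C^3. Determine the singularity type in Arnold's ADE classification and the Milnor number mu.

Type A2, Milnor number mu = 2.

The Hessian of f at 0 is [[2, 0, 0], [0, 0, 0], [0, 0, 2]] with rank 2, so corank 1. A Groebner basis of the Jacobian ideal J(f) in C{x,y,z} is {y^2, x, z}; counting standard monomials gives mu = 2. Corank 1: A-series; mu = 2 gives A_2.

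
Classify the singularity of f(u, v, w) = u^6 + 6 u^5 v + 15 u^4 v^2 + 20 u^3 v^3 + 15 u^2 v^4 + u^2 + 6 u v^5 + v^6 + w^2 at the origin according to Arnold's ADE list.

A_5

The Hessian of f at 0 has rank 2. Corank 1: A-series; mu = 5 gives A_5.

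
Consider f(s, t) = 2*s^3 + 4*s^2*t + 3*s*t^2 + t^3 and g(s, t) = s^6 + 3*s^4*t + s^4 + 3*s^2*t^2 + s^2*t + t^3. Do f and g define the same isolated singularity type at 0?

Yes.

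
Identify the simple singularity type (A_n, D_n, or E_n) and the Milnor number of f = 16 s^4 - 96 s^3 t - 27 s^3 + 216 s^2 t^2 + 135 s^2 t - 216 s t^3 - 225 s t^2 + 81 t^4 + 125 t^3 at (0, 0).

The Hessian of f at 0 has rank 0. Corank 2; j^3 = -(3*s - 5*t)^3 is a perfect cube, so E-series; the 4-jet and mu = 6 give E_6.

Type E_{6}, Milnor number mu = 6.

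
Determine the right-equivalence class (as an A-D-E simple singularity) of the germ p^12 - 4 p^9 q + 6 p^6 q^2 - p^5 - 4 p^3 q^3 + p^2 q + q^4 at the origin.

The Hessian of f at 0 has rank 0. Corank 2; j^3 = p^2*q has shape L^2 M (L != M), so D-series; mu = 5 gives D_5.

D_{5}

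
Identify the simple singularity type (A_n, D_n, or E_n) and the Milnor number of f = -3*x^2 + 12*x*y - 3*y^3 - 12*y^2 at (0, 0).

The Hessian of f at 0 has rank 1. Corank 1: A-series; mu = 2 gives A_2.

Type A_2, Milnor number mu = 2.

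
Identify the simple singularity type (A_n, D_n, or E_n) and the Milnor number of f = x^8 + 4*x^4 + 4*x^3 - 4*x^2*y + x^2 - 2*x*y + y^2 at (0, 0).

Type A_{7}, Milnor number mu = 7.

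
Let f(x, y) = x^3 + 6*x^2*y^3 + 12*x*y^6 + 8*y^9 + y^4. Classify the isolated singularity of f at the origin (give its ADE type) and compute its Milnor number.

The Hessian of f at 0 has rank 0. Corank 2; j^3 = x^3 is a perfect cube, so E-series; the 4-jet and mu = 6 give E_6.

Type E_6, Milnor number mu = 6.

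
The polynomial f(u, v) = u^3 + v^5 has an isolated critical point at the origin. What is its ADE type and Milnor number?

The Hessian of f at 0 is [[0, 0], [0, 0]] with rank 0, so corank 2. A Groebner basis of the Jacobian ideal J(f) in C{u,v} is {v^4, u^2}; counting standard monomials gives mu = 8. Corank 2; j^3 = u^3 is a perfect cube, so E-series; the 5-jet and mu = 8 give E_8.

Type E_8, Milnor number mu = 8.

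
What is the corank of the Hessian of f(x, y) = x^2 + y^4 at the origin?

The Hessian at 0 is [[2, 0], [0, 0]] of rank 1; hence corank 1.

1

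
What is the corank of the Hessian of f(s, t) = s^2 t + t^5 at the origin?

2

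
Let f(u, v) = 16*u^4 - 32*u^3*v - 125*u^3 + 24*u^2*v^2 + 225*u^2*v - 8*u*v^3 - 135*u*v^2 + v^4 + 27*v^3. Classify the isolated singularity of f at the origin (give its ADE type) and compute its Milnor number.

The Hessian of f at 0 has rank 0. Corank 2; j^3 = -(5*u - 3*v)^3 is a perfect cube, so E-series; the 4-jet and mu = 6 give E_6.

Type E6, Milnor number mu = 6.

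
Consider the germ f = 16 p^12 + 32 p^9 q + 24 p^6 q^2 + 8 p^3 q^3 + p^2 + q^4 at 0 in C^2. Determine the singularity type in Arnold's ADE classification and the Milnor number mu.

Type A3, Milnor number mu = 3.

The Hessian of f at 0 is [[2, 0], [0, 0]] with rank 1, so corank 1. A Groebner basis of the Jacobian ideal J(f) in C{p,q} is {q^3, p}; counting standard monomials gives mu = 3. Corank 1: A-series; mu = 3 gives A_3.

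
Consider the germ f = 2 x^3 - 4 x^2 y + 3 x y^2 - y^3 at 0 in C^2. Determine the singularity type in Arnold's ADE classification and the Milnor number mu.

Type D_4, Milnor number mu = 4.

The Hessian of f at 0 is [[0, 0], [0, 0]] with rank 0, so corank 2. A Groebner basis of the Jacobian ideal J(f) in C{x,y} is {y^3, x^2 - 3*y^2/2, x*y - 3*y^2/2}; counting standard monomials gives mu = 4. Corank 2; j^3 = (x - y)*(2*x^2 - 2*x*y + y^2) splits into three distinct lines over C (the quadratic factor has nonzero discriminant), so D_4.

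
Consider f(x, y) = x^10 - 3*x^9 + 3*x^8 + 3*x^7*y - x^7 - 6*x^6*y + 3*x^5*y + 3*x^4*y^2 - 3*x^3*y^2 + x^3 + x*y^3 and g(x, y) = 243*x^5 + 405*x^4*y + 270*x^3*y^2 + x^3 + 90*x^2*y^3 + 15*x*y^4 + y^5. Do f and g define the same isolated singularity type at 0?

The Hessian of f at 0 has rank 0. Corank 2; j^3 = x^3 is a perfect cube, so E-series; the 4-jet and mu = 7 give E_7. The Hessian of g at 0 has rank 0. Corank 2; j^3 = x^3 is a perfect cube, so E-series; the 5-jet and mu = 8 give E_8. f is E_7 but g is E_8, hence not right-equivalent.

No.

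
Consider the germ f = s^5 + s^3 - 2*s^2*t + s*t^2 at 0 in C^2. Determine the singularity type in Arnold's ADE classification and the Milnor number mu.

Type D_{6}, Milnor number mu = 6.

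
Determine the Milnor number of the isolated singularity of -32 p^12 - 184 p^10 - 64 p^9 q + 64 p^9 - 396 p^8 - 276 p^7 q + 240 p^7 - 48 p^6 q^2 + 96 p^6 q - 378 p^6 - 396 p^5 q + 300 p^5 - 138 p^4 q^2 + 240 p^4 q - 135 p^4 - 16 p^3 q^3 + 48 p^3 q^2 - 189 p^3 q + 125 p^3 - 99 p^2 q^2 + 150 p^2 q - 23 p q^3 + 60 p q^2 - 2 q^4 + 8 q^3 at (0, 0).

7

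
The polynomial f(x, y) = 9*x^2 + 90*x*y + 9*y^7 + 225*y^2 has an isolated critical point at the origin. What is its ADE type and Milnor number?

Type A_{6}, Milnor number mu = 6.

The Hessian of f at 0 is [[18, 90], [90, 450]] with rank 1, so corank 1. A Groebner basis of the Jacobian ideal J(f) in C{x,y} is {y^6, x + 5*y}; counting standard monomials gives mu = 6. Corank 1: A-series; mu = 6 gives A_6.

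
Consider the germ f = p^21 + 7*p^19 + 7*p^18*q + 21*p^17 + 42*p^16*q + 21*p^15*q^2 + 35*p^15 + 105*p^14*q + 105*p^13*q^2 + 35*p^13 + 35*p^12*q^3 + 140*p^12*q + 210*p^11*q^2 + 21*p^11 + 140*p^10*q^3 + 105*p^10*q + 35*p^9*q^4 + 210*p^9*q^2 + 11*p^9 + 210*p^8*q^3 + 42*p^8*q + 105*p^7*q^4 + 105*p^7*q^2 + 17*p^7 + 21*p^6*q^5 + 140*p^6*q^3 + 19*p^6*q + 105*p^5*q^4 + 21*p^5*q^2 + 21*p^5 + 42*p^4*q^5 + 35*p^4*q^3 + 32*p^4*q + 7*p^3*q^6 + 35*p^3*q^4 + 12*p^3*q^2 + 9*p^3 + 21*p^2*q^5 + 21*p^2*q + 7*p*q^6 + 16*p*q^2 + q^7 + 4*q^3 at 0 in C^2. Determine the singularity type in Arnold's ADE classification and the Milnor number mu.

Type D_{8}, Milnor number mu = 8.

The Hessian of f at 0 has rank 0. Corank 2; j^3 = (p + q)*(3*p + 2*q)^2 has shape L^2 M (L != M), so D-series; mu = 8 gives D_8.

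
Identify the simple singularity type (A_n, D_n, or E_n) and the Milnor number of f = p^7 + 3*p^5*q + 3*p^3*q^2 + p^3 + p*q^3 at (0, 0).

Type E7, Milnor number mu = 7.

The Hessian of f at 0 has rank 0. Corank 2; j^3 = p^3 is a perfect cube, so E-series; the 4-jet and mu = 7 give E_7.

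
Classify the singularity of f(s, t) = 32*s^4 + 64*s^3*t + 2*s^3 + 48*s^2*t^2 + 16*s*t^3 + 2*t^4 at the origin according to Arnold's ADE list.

E_6

The Hessian of f at 0 has rank 0. Corank 2; j^3 = 2*s^3 is a perfect cube, so E-series; the 4-jet and mu = 6 give E_6.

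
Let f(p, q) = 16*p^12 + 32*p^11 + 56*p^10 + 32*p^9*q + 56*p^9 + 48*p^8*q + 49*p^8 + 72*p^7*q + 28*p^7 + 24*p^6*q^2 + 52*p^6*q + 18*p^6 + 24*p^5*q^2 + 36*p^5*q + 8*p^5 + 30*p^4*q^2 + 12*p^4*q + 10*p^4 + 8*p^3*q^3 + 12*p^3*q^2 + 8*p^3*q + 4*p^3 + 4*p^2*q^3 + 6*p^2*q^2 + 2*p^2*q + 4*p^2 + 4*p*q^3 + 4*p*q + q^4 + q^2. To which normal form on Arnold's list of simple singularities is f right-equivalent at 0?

A_3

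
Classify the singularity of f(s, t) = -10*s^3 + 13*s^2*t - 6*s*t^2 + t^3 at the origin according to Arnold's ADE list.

D4

The Hessian of f at 0 has rank 0. Corank 2; j^3 = -(2*s - t)*(5*s^2 - 4*s*t + t^2) splits into three distinct lines over C (the quadratic factor has nonzero discriminant), so D_4.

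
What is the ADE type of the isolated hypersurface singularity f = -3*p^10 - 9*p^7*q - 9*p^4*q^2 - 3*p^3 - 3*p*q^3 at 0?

The Hessian of f at 0 has rank 0. Corank 2; j^3 = -3*p^3 is a perfect cube, so E-series; the 4-jet and mu = 7 give E_7.

E_{7}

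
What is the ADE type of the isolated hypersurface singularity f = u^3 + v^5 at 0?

E_8

The Hessian of f at 0 has rank 0. Corank 2; j^3 = u^3 is a perfect cube, so E-series; the 5-jet and mu = 8 give E_8.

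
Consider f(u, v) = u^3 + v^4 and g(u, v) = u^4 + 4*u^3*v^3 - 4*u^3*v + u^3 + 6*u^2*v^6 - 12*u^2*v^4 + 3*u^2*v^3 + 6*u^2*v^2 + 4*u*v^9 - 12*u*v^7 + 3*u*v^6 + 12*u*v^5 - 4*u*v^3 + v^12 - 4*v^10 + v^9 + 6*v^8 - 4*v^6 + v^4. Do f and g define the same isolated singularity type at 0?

Yes.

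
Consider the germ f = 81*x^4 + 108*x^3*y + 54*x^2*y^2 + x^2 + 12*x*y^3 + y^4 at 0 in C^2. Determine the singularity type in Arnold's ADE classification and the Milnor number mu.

Type A3, Milnor number mu = 3.

The Hessian of f at 0 has rank 1. Corank 1: A-series; mu = 3 gives A_3.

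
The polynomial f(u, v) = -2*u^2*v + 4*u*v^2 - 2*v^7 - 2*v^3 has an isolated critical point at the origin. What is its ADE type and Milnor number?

Type D_8, Milnor number mu = 8.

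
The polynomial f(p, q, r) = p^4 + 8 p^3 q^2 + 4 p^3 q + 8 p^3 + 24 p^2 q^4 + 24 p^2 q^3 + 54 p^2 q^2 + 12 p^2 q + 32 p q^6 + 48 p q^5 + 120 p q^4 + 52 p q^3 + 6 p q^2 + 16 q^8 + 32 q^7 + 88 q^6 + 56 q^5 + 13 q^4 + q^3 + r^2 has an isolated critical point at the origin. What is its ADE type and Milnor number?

Type E_6, Milnor number mu = 6.

The Hessian of f at 0 has rank 1. Corank 2; j^3 = (2*p + q)^3 is a perfect cube, so E-series; the 4-jet and mu = 6 give E_6.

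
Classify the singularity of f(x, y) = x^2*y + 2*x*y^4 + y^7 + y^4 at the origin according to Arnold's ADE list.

D5

The Hessian of f at 0 has rank 0. Corank 2; j^3 = x^2*y has shape L^2 M (L != M), so D-series; mu = 5 gives D_5.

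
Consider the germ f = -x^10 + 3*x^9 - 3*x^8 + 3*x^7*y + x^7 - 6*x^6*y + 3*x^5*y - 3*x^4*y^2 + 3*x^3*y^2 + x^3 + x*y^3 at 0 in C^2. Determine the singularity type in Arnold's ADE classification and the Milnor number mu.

The Hessian of f at 0 is [[0, 0], [0, 0]] with rank 0, so corank 2. A Groebner basis of the Jacobian ideal J(f) in C{x,y} is {x^3, x*y^2, 3*x^2 + y^3}; counting standard monomials gives mu = 7. Corank 2; j^3 = x^3 is a perfect cube, so E-series; the 4-jet and mu = 7 give E_7.

Type E_7, Milnor number mu = 7.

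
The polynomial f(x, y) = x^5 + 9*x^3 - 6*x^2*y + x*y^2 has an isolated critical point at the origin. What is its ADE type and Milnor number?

Type D6, Milnor number mu = 6.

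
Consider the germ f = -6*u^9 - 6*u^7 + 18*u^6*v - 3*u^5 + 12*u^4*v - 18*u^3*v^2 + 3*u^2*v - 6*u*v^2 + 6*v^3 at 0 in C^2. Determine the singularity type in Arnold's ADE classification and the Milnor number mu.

Type D_{4}, Milnor number mu = 4.

The Hessian of f at 0 has rank 0. Corank 2; j^3 = 3*v*(u^2 - 2*u*v + 2*v^2) splits into three distinct lines over C (the quadratic factor has nonzero discriminant), so D_4.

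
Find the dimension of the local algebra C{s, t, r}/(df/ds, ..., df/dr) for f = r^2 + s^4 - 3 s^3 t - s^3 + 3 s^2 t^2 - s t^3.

The Hessian of f at 0 has rank 1. Corank 2; j^3 = -s^3 is a perfect cube, so E-series; the 4-jet and mu = 7 give E_7.

7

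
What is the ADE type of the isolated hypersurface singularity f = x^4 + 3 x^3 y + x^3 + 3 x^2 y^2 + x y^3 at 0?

The Hessian of f at 0 has rank 0. Corank 2; j^3 = x^3 is a perfect cube, so E-series; the 4-jet and mu = 7 give E_7.

E_{7}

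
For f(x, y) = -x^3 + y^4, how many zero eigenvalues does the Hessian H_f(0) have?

2

Hessian at 0 has rank 0.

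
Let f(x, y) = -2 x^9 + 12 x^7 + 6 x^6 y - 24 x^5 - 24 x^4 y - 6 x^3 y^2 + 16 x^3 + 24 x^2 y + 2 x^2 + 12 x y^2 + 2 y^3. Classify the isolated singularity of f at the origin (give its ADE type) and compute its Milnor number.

Type A2, Milnor number mu = 2.

The Hessian of f at 0 is [[4, 0], [0, 0]] with rank 1, so corank 1. A Groebner basis of the Jacobian ideal J(f) in C{x,y} is {y^2, x}; counting standard monomials gives mu = 2. Corank 1: A-series; mu = 2 gives A_2.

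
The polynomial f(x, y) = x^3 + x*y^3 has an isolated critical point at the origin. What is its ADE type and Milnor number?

The Hessian of f at 0 has rank 0. Corank 2; j^3 = x^3 is a perfect cube, so E-series; the 4-jet and mu = 7 give E_7.

Type E_{7}, Milnor number mu = 7.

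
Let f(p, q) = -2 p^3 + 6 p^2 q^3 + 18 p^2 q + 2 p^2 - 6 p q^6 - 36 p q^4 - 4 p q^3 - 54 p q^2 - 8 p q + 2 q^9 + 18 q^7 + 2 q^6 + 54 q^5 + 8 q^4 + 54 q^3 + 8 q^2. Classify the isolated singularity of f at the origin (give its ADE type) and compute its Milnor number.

Type A2, Milnor number mu = 2.

The Hessian of f at 0 has rank 1. Corank 1: A-series; mu = 2 gives A_2.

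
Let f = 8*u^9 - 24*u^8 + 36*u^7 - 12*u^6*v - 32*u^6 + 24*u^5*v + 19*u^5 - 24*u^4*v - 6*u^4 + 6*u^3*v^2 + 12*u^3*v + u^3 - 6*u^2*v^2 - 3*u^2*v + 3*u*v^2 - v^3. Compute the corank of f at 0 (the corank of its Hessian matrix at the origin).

The Hessian at 0 is [[0, 0], [0, 0]] of rank 0; hence corank 2.

2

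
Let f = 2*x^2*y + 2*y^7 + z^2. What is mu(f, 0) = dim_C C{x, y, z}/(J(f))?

8

The Hessian of f at 0 has rank 1. Corank 2; j^3 = 2*x^2*y has shape L^2 M (L != M), so D-series; mu = 8 gives D_8.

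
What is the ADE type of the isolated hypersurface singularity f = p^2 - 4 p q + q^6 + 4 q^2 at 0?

The Hessian of f at 0 has rank 1. Corank 1: A-series; mu = 5 gives A_5.

A_5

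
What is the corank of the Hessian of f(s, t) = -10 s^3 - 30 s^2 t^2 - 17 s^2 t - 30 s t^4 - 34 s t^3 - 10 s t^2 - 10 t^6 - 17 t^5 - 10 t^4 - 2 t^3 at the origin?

2

The Hessian at 0 is [[0, 0], [0, 0]] of rank 0; hence corank 2.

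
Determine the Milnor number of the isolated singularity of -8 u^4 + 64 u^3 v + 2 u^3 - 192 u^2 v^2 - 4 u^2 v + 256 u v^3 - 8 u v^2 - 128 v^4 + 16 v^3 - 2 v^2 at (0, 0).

2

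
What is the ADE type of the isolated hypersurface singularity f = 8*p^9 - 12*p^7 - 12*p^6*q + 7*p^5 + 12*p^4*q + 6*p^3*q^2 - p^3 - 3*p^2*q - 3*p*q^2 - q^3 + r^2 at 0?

E8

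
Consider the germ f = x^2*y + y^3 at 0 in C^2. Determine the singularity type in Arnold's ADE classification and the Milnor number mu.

The Hessian of f at 0 has rank 0. Corank 2; j^3 = y*(x^2 + y^2) splits into three distinct lines over C (the quadratic factor has nonzero discriminant), so D_4.

Type D_{4}, Milnor number mu = 4.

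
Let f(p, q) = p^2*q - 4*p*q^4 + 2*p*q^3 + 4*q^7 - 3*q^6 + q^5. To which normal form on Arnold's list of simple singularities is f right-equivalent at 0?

D7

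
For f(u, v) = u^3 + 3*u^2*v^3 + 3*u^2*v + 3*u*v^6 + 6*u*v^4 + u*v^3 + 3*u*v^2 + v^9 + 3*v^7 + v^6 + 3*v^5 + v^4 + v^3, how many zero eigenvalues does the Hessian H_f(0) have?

2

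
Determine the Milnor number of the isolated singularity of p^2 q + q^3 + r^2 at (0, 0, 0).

4

The Hessian of f at 0 has rank 1. Corank 2; j^3 = q*(p^2 + q^2) splits into three distinct lines over C (the quadratic factor has nonzero discriminant), so D_4.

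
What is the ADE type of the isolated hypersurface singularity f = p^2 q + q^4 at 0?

The Hessian of f at 0 has rank 0. Corank 2; j^3 = p^2*q has shape L^2 M (L != M), so D-series; mu = 5 gives D_5.

D5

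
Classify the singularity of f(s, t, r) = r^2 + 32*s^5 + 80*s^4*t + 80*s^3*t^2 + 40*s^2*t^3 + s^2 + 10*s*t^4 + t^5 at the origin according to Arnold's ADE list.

The Hessian of f at 0 is [[2, 0, 0], [0, 0, 0], [0, 0, 2]] with rank 2, so corank 1. A Groebner basis of the Jacobian ideal J(f) in C{s,t,r} is {t^4, s, r}; counting standard monomials gives mu = 4. Corank 1: A-series; mu = 4 gives A_4.

A_4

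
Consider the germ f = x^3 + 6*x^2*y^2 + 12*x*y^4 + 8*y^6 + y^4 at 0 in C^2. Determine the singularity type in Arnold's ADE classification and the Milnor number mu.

The Hessian of f at 0 is [[0, 0], [0, 0]] with rank 0, so corank 2. A Groebner basis of the Jacobian ideal J(f) in C{x,y} is {x^3, x^2*y, x^2/4 + x*y^2, y^3}; counting standard monomials gives mu = 6. Corank 2; j^3 = x^3 is a perfect cube, so E-series; the 4-jet and mu = 6 give E_6.

Type E_6, Milnor number mu = 6.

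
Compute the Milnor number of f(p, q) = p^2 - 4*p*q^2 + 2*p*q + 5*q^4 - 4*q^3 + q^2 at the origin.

3

The Hessian of f at 0 has rank 1. Corank 1: A-series; mu = 3 gives A_3.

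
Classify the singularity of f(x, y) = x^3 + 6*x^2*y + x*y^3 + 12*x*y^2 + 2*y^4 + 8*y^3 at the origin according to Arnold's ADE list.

The Hessian of f at 0 has rank 0. Corank 2; j^3 = (x + 2*y)^3 is a perfect cube, so E-series; the 4-jet and mu = 7 give E_7.

E7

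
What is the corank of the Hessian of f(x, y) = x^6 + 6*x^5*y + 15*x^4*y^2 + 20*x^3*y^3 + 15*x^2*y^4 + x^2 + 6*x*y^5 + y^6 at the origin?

Hessian at 0 has rank 1.

1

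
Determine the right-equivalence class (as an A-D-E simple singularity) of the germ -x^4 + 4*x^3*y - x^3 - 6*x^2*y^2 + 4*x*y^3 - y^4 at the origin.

The Hessian of f at 0 has rank 0. Corank 2; j^3 = -x^3 is a perfect cube, so E-series; the 4-jet and mu = 6 give E_6.

E_6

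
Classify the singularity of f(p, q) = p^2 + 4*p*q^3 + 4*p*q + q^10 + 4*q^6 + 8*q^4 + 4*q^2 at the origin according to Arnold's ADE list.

A_9

The Hessian of f at 0 has rank 1. Corank 1: A-series; mu = 9 gives A_9.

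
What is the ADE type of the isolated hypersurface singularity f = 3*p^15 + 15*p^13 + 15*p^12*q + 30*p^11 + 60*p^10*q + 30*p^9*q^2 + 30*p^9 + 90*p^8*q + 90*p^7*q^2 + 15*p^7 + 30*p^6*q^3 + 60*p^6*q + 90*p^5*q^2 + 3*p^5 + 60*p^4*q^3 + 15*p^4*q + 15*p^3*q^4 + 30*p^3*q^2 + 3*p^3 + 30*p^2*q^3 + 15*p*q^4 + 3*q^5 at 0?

E8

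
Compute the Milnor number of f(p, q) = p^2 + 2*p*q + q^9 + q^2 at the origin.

The Hessian of f at 0 has rank 1. Corank 1: A-series; mu = 8 gives A_8.

8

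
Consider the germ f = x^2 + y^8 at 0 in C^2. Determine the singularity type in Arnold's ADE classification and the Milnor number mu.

Type A_{7}, Milnor number mu = 7.

The Hessian of f at 0 has rank 1. Corank 1: A-series; mu = 7 gives A_7.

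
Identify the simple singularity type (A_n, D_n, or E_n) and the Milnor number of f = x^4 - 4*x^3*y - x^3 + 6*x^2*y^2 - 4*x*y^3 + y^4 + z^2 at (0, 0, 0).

The Hessian of f at 0 has rank 1. Corank 2; j^3 = -x^3 is a perfect cube, so E-series; the 4-jet and mu = 6 give E_6.

Type E6, Milnor number mu = 6.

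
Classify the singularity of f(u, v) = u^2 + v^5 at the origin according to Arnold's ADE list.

A4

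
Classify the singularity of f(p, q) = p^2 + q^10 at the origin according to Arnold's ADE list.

A_9

The Hessian of f at 0 has rank 1. Corank 1: A-series; mu = 9 gives A_9.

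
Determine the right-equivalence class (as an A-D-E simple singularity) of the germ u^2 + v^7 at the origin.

A6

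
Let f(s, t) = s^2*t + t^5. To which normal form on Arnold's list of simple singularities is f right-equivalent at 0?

D_6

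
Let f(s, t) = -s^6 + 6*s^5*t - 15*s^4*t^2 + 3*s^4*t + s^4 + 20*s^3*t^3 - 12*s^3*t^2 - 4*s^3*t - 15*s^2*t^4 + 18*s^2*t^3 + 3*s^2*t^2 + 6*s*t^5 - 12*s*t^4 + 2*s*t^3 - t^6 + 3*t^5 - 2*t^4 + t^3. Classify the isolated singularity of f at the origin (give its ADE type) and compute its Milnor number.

Type E_6, Milnor number mu = 6.

The Hessian of f at 0 is [[0, 0], [0, 0]] with rank 0, so corank 2. A Groebner basis of the Jacobian ideal J(f) in C{s,t} is {s^3 - 3*t^2/2, s^2*t - t^2/2, s*t^2, t^3}; counting standard monomials gives mu = 6. Corank 2; j^3 = t^3 is a perfect cube, so E-series; the 4-jet and mu = 6 give E_6.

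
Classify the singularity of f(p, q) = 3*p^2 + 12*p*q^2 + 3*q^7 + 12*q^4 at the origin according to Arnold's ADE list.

A_6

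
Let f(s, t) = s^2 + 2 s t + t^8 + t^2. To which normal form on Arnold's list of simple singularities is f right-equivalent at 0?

The Hessian of f at 0 has rank 1. Corank 1: A-series; mu = 7 gives A_7.

A_7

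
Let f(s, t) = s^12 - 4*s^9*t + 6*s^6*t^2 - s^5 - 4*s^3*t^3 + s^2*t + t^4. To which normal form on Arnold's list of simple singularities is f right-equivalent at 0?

D5

The Hessian of f at 0 has rank 0. Corank 2; j^3 = s^2*t has shape L^2 M (L != M), so D-series; mu = 5 gives D_5.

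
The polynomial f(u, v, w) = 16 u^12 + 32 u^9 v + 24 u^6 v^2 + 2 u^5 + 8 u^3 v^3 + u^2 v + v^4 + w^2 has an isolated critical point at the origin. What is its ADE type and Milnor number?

Type D5, Milnor number mu = 5.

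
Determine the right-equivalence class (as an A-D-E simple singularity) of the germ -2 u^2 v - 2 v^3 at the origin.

D_{4}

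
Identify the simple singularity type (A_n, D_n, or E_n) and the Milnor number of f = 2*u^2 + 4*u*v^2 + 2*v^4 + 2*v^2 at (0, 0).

The Hessian of f at 0 is [[4, 0], [0, 4]] with rank 2, so corank 0. A Groebner basis of the Jacobian ideal J(f) in C{u,v} is {u, v}; counting standard monomials gives mu = 1. Corank 0: nondegenerate Morse point, so A_1.

Type A_1, Milnor number mu = 1.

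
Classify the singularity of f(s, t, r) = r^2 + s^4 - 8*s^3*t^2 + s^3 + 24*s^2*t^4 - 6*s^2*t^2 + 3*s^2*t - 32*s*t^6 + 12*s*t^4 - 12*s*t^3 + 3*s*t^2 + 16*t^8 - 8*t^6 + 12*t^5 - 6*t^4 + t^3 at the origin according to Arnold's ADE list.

The Hessian of f at 0 has rank 1. Corank 2; j^3 = (s + t)^3 is a perfect cube, so E-series; the 4-jet and mu = 6 give E_6.

E_{6}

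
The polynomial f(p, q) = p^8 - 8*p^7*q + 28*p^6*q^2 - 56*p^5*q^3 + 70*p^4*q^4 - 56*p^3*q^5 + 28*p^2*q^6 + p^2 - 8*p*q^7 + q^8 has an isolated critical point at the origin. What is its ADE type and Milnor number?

The Hessian of f at 0 is [[2, 0], [0, 0]] with rank 1, so corank 1. A Groebner basis of the Jacobian ideal J(f) in C{p,q} is {q^7, p}; counting standard monomials gives mu = 7. Corank 1: A-series; mu = 7 gives A_7.

Type A7, Milnor number mu = 7.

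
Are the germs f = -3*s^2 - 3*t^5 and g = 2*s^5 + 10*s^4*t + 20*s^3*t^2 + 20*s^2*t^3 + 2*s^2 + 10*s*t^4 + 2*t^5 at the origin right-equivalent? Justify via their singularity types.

Yes.

The Hessian of f at 0 has rank 1. Corank 1: A-series; mu = 4 gives A_4. The Hessian of g at 0 has rank 1. Corank 1: A-series; mu = 4 gives A_4. Both have type A_4, hence right-equivalent.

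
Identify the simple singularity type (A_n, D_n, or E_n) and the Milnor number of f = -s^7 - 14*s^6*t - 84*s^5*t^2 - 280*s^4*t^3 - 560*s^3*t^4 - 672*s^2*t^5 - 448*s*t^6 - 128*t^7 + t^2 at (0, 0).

The Hessian of f at 0 is [[0, 0], [0, 2]] with rank 1, so corank 1. A Groebner basis of the Jacobian ideal J(f) in C{s,t} is {s^6, t}; counting standard monomials gives mu = 6. Corank 1: A-series; mu = 6 gives A_6.

Type A6, Milnor number mu = 6.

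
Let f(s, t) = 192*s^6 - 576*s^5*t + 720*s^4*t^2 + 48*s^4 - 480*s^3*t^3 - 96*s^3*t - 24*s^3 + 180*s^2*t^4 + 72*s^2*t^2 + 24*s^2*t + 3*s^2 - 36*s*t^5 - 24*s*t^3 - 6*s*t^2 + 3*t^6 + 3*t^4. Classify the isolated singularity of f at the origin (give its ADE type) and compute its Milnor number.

The Hessian of f at 0 is [[6, 0], [0, 0]] with rank 1, so corank 1. A Groebner basis of the Jacobian ideal J(f) in C{s,t} is {s*t^2 - s*t - s/4 + t^2/4, -5*s*t - s + t^3 + t^2, s^2 - s*t - s/4 + t^2/4}; counting standard monomials gives mu = 5. Corank 1: A-series; mu = 5 gives A_5.

Type A_5, Milnor number mu = 5.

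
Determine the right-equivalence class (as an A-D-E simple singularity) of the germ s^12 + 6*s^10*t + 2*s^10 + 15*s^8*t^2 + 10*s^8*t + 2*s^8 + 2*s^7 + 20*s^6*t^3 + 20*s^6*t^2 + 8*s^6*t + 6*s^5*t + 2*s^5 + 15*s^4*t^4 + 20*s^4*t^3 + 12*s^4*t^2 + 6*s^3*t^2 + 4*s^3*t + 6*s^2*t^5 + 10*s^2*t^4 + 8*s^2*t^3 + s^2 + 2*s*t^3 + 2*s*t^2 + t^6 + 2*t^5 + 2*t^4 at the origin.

The Hessian of f at 0 is [[2, 0], [0, 0]] with rank 1, so corank 1. A Groebner basis of the Jacobian ideal J(f) in C{s,t} is {s^2, s*t, s + t^2}; counting standard monomials gives mu = 3. Corank 1: A-series; mu = 3 gives A_3.

A_{3}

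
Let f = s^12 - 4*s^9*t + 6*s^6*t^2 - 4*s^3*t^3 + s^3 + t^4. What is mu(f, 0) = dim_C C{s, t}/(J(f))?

6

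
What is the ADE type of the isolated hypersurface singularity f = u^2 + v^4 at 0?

A_3

The Hessian of f at 0 has rank 1. Corank 1: A-series; mu = 3 gives A_3.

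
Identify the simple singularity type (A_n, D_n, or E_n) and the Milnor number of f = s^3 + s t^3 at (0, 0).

The Hessian of f at 0 has rank 0. Corank 2; j^3 = s^3 is a perfect cube, so E-series; the 4-jet and mu = 7 give E_7.

Type E_7, Milnor number mu = 7.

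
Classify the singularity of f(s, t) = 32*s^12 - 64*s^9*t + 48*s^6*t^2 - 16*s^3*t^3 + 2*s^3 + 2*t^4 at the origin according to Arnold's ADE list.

E6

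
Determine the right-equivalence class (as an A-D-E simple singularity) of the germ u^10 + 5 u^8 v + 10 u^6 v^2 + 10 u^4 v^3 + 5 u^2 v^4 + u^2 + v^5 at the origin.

The Hessian of f at 0 has rank 1. Corank 1: A-series; mu = 4 gives A_4.

A_{4}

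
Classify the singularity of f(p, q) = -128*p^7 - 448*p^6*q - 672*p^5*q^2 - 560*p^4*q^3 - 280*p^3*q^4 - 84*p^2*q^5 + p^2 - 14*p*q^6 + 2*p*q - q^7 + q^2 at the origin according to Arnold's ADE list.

The Hessian of f at 0 has rank 1. Corank 1: A-series; mu = 6 gives A_6.

A_6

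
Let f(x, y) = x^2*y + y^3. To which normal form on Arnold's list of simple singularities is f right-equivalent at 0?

The Hessian of f at 0 has rank 0. Corank 2; j^3 = y*(x^2 + y^2) splits into three distinct lines over C (the quadratic factor has nonzero discriminant), so D_4.

D_{4}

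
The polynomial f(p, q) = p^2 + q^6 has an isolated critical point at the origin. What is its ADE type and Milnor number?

The Hessian of f at 0 has rank 1. Corank 1: A-series; mu = 5 gives A_5.

Type A5, Milnor number mu = 5.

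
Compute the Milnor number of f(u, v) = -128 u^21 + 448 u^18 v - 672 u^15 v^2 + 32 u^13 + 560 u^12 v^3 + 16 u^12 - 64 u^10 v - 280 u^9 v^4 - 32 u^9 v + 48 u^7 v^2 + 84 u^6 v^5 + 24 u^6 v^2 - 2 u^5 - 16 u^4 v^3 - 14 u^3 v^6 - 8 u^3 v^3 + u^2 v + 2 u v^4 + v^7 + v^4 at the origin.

The Hessian of f at 0 has rank 0. Corank 2; j^3 = u^2*v has shape L^2 M (L != M), so D-series; mu = 5 gives D_5.

5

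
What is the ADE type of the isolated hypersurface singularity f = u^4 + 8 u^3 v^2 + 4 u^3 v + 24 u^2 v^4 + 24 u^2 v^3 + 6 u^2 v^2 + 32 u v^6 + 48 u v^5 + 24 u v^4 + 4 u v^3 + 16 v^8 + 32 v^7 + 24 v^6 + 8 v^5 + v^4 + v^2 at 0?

The Hessian of f at 0 has rank 1. Corank 1: A-series; mu = 3 gives A_3.

A_{3}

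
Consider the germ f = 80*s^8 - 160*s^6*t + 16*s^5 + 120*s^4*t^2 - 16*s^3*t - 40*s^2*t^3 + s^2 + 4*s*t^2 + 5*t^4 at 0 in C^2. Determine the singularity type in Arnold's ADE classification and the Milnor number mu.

The Hessian of f at 0 has rank 1. Corank 1: A-series; mu = 3 gives A_3.

Type A3, Milnor number mu = 3.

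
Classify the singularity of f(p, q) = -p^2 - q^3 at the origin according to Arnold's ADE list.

The Hessian of f at 0 has rank 1. Corank 1: A-series; mu = 2 gives A_2.

A2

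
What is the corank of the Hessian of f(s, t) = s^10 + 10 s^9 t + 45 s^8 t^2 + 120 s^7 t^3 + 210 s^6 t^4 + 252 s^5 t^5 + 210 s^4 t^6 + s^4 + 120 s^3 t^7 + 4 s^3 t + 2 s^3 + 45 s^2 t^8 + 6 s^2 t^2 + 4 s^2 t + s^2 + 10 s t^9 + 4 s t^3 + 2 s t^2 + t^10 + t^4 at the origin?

1

Hessian at 0 has rank 1.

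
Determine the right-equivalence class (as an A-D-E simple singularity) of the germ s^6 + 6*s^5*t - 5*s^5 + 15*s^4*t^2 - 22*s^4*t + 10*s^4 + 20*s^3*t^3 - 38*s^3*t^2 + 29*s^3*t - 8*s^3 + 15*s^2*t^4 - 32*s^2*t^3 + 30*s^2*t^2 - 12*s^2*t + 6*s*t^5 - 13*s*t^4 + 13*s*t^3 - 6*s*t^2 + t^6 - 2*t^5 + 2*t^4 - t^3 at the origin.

E7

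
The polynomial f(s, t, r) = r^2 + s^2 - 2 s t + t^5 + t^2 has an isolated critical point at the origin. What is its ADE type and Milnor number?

The Hessian of f at 0 is [[2, -2, 0], [-2, 2, 0], [0, 0, 2]] with rank 2, so corank 1. A Groebner basis of the Jacobian ideal J(f) in C{s,t,r} is {t^4, s - t, r}; counting standard monomials gives mu = 4. Corank 1: A-series; mu = 4 gives A_4.

Type A_{4}, Milnor number mu = 4.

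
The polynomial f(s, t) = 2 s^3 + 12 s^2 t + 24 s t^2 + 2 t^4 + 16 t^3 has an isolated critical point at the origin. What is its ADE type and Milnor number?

The Hessian of f at 0 has rank 0. Corank 2; j^3 = 2*(s + 2*t)^3 is a perfect cube, so E-series; the 4-jet and mu = 6 give E_6.

Type E_{6}, Milnor number mu = 6.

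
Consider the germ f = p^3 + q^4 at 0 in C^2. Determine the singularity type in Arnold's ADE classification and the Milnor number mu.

Type E_6, Milnor number mu = 6.

The Hessian of f at 0 has rank 0. Corank 2; j^3 = p^3 is a perfect cube, so E-series; the 4-jet and mu = 6 give E_6.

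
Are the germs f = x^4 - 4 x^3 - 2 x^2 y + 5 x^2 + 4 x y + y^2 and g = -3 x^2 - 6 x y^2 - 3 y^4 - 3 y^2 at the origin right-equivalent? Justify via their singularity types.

The Hessian of f at 0 is [[10, 4], [4, 2]] with rank 2, so corank 0. A Groebner basis of the Jacobian ideal J(f) in C{x,y} is {x, y}; counting standard monomials gives mu = 1. Corank 0: nondegenerate Morse point, so A_1. The Hessian of g at 0 is [[-6, 0], [0, -6]] with rank 2, so corank 0. A Groebner basis of the Jacobian ideal J(g) in C{x,y} is {x, y}; counting standard monomials gives mu = 1. Corank 0: nondegenerate Morse point, so A_1. Both have type A_1, hence right-equivalent.

Yes.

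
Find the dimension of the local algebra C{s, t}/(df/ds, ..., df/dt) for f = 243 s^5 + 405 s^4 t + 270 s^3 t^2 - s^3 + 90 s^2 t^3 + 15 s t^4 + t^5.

8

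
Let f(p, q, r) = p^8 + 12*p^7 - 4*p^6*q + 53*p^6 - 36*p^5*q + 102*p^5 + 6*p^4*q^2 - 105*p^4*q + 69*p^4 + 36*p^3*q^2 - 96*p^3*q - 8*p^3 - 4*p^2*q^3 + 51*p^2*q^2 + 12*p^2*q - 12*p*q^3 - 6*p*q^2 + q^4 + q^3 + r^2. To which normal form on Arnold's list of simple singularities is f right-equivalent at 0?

E6

The Hessian of f at 0 is [[0, 0, 0], [0, 0, 0], [0, 0, 2]] with rank 1, so corank 2. A Groebner basis of the Jacobian ideal J(f) in C{p,q,r} is {p^3 - 6*p^2 + 6*p*q - 3*q^2/2, p^2*q - 14*p^2 + 14*p*q - 7*q^2/2, -32*p^2 + p*q^2 + 32*p*q - 8*q^2, -72*p^2 + 72*p*q + q^3 - 18*q^2, r}; counting standard monomials gives mu = 6. Corank 2; j^3 = -(2*p - q)^3 is a perfect cube, so E-series; the 4-jet and mu = 6 give E_6.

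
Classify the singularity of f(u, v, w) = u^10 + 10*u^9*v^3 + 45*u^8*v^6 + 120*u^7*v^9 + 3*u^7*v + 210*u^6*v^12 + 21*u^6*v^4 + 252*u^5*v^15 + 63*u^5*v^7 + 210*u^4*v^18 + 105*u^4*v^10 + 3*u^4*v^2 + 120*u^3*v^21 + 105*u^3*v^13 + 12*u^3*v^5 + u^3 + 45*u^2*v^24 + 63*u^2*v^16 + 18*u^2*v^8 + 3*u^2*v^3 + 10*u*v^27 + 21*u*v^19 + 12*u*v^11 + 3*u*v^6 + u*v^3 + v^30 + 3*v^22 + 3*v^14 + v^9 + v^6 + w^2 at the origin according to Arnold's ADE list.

E_{7}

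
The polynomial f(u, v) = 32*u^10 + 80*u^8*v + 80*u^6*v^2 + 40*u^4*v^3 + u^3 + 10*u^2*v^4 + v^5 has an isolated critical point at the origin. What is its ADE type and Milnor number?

Type E_8, Milnor number mu = 8.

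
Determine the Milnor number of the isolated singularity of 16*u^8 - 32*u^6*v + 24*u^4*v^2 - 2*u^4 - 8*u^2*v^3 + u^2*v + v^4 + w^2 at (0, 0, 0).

5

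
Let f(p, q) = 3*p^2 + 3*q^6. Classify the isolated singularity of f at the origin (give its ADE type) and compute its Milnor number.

Type A5, Milnor number mu = 5.

The Hessian of f at 0 is [[6, 0], [0, 0]] with rank 1, so corank 1. A Groebner basis of the Jacobian ideal J(f) in C{p,q} is {q^5, p}; counting standard monomials gives mu = 5. Corank 1: A-series; mu = 5 gives A_5.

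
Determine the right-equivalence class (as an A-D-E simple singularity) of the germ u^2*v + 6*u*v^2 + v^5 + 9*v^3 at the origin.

D_6

The Hessian of f at 0 has rank 0. Corank 2; j^3 = v*(u + 3*v)^2 has shape L^2 M (L != M), so D-series; mu = 6 gives D_6.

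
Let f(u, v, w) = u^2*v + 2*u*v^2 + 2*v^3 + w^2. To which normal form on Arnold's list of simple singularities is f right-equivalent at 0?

The Hessian of f at 0 has rank 1. Corank 2; j^3 = v*(u^2 + 2*u*v + 2*v^2) splits into three distinct lines over C (the quadratic factor has nonzero discriminant), so D_4.

D_4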